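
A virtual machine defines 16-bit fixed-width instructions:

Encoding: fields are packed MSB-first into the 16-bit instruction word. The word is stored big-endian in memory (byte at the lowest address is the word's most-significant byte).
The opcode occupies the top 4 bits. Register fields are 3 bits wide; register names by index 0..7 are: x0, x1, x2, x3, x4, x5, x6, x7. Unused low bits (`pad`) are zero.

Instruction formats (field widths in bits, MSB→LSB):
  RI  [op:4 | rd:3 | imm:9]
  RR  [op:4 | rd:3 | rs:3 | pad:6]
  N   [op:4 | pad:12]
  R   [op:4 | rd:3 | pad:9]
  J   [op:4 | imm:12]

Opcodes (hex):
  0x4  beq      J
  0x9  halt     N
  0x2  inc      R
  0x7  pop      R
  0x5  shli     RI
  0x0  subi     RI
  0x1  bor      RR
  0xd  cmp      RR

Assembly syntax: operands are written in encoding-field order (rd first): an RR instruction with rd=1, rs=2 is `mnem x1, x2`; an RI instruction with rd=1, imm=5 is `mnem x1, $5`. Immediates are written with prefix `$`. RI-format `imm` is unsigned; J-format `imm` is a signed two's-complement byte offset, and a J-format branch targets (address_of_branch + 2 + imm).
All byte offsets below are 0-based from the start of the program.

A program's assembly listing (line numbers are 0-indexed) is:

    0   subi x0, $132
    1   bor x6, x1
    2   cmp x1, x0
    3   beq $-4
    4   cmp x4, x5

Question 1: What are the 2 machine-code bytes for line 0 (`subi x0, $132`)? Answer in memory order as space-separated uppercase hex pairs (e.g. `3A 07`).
00 84

0. subi fields op=0x0:4|rd=0:3|imm=132:9 → word 0084h → 00 84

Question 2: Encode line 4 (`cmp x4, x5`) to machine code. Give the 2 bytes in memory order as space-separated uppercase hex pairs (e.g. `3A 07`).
D9 40

line 4 (cmp): pack op=0xd:4|rd=4:3|rs=5:3|pad=0:6 = 0xd940; big→ d9 40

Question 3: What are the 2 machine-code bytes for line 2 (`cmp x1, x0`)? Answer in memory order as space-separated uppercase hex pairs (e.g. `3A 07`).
L2: cmp op=0xd:4|rd=1:3|rs=0:3|pad=0:6 ⇒ 0xd200 ⇒ big d2 00

D2 00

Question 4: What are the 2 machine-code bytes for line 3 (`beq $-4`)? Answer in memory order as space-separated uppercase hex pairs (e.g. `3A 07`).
4F FC

L3: beq op=0x4:4|imm=-4:12 ⇒ 0x4ffc ⇒ big 4f fc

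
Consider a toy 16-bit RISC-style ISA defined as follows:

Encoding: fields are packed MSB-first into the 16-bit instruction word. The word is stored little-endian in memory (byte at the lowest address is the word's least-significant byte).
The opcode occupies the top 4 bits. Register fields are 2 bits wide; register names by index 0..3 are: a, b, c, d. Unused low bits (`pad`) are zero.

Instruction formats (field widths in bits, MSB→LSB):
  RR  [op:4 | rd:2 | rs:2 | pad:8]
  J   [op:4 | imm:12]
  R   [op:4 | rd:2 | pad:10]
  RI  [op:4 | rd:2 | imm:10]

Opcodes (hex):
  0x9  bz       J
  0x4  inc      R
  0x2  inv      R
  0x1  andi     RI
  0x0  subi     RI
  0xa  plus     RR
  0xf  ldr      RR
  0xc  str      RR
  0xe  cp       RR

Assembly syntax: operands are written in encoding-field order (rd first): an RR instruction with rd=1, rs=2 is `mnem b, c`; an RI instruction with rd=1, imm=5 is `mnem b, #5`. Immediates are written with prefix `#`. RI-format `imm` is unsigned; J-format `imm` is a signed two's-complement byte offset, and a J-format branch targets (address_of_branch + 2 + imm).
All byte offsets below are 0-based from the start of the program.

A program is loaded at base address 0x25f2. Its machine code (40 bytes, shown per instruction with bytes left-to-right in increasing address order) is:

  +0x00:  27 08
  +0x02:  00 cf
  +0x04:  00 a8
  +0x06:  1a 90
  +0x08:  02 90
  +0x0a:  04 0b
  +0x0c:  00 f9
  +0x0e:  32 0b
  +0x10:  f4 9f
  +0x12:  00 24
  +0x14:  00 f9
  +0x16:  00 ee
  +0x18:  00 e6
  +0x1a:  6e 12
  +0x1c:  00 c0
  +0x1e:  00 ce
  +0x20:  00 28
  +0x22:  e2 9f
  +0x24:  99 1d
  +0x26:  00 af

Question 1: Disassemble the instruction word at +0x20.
off 0x20: read 00 28 as little → 0x2800
  opcode bits[15:12]=0x2: inv/R
  [11:10] rd=2 = c

inv c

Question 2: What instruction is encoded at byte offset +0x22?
+0x22: e2 9f ⇒ word 0x9fe2 (little)
  opcode bits[15:12]=0x9: bz/J
  imm@[11:0]=0xfe2 (s12→-30) ⇒ #-30

bz #-30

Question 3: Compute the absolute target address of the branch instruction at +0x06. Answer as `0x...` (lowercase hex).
0x2614

+0x06: 1a 90 ⇒ word 0x901a (little)
  opcode bits[15:12]=0x9: bz/J
  imm: (w>>0)&0xfff=0x1a → #26
  target = base 0x25f2 + off 0x06 + 2 + imm 26 = 0x2614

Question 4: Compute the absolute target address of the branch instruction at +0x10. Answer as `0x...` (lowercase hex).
+0x10: f4 9f ⇒ word 0x9ff4 (little)
  top 4b → 0x9 → bz [J]
  [11:0] imm=4084 (s12→-12) = #-12
  target = base 0x25f2 + off 0x10 + 2 + imm -12 = 0x25f8

0x25f8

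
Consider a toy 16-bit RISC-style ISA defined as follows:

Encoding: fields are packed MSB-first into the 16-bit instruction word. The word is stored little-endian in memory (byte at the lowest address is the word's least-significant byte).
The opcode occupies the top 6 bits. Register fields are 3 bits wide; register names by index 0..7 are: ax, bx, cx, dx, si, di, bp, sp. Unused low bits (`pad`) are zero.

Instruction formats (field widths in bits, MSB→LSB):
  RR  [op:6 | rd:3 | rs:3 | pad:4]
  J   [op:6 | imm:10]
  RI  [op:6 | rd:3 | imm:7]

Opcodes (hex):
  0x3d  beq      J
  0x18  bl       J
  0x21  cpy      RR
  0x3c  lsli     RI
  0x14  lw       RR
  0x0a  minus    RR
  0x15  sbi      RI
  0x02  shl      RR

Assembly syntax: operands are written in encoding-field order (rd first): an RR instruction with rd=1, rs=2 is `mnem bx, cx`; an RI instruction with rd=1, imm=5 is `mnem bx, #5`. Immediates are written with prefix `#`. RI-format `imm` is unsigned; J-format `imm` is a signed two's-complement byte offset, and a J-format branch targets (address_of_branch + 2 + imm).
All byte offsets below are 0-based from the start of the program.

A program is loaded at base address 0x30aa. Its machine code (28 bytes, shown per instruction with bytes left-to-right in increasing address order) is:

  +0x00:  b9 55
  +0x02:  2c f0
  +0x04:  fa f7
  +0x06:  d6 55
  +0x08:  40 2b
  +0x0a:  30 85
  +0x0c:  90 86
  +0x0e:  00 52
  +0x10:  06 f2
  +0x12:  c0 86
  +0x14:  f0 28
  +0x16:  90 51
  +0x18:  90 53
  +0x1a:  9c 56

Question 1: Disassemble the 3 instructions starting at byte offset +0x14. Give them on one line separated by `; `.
minus bx, sp; lw dx, bx; lw sp, bx

off 0x14: read f0 28 as little → 0x28f0
  opcode bits[15:10]=0xa: minus/RR
  rd@[9:7]=0x1 ⇒ bx
  rs@[6:4]=0x7 ⇒ sp
off 0x16: read 90 51 as little → 0x5190
  opcode bits[15:10]=0x14: lw/RR
  rd@[9:7]=0x3 ⇒ dx
  rs@[6:4]=0x1 ⇒ bx
off 0x18: read 90 53 as little → 0x5390
  opcode bits[15:10]=0x14: lw/RR
  rd@[9:7]=0x7 ⇒ sp
  rs@[6:4]=0x1 ⇒ bx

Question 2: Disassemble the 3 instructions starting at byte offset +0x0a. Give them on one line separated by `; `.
cpy cx, dx; cpy di, bx; lw si, ax

@+0a  little-endian(30 85) = 0x8530
  opcode bits[15:10]=0x21: cpy/RR
  rd@[9:7]=0x2 ⇒ cx
  rs@[6:4]=0x3 ⇒ dx
@+0c  little-endian(90 86) = 0x8690
  opcode bits[15:10]=0x21: cpy/RR
  rd@[9:7]=0x5 ⇒ di
  rs@[6:4]=0x1 ⇒ bx
@+0e  little-endian(00 52) = 0x5200
  opcode bits[15:10]=0x14: lw/RR
  rd@[9:7]=0x4 ⇒ si
  rs@[6:4]=0x0 ⇒ ax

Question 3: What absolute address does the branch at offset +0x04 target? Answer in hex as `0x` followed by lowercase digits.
@+04  little-endian(fa f7) = 0xf7fa
  top 6b → 0x3d → beq [J]
  imm: (w>>0)&0x3ff=0x3fa (s10→-6) → #-6
  target = base 0x30aa + off 0x04 + 2 + imm -6 = 0x30aa

0x30aa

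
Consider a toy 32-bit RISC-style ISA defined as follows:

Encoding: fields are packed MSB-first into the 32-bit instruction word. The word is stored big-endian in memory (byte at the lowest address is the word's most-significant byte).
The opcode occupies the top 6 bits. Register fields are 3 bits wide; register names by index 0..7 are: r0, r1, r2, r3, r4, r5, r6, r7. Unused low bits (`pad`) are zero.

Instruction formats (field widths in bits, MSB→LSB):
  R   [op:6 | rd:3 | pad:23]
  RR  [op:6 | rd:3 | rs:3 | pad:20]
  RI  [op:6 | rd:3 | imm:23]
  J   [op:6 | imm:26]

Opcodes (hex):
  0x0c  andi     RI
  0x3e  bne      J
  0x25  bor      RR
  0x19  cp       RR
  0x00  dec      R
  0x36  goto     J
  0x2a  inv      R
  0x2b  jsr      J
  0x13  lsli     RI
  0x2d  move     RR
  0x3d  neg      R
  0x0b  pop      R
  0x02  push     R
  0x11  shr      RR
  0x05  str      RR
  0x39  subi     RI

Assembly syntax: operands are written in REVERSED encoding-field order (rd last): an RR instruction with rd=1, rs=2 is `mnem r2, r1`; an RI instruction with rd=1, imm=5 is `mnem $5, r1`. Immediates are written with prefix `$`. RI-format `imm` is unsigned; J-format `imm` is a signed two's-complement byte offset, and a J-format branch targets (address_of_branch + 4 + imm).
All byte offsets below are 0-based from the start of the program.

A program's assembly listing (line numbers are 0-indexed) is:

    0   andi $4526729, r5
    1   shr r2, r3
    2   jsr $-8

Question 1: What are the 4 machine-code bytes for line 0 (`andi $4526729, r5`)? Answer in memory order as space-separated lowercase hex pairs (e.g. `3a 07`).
line 0 (andi): pack op=0xc:6|rd=5:3|imm=4526729:23 = 0x32c51289; big→ 32 c5 12 89

32 c5 12 89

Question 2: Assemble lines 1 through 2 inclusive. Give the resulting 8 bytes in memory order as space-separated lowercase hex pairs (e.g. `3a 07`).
L1: shr op=0x11:6|rd=3:3|rs=2:3|pad=0:20 ⇒ 0x45a00000 ⇒ big 45 a0 00 00
L2: jsr op=0x2b:6|imm=-8:26 ⇒ 0xaffffff8 ⇒ big af ff ff f8

45 a0 00 00 af ff ff f8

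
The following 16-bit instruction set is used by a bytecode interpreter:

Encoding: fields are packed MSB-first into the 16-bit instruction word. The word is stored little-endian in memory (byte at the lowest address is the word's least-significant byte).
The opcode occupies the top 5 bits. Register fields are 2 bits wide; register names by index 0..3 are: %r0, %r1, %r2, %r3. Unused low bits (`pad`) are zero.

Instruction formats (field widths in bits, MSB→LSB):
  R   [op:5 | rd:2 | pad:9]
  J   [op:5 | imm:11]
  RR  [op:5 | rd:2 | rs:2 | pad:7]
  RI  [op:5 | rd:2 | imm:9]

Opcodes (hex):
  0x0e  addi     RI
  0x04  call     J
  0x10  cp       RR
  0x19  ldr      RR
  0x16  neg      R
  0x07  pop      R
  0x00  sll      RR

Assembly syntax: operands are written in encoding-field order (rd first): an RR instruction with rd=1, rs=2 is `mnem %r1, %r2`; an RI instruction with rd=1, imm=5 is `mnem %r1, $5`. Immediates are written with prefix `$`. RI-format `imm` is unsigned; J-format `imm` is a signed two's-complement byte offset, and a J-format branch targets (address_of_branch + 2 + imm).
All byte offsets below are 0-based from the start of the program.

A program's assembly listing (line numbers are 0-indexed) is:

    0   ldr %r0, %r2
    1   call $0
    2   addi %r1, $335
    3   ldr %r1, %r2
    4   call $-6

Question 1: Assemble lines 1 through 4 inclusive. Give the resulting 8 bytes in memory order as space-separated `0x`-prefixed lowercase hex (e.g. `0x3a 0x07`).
0x00 0x20 0x4f 0x73 0x00 0xcb 0xfa 0x27

line 1 (call): pack op=0x4:5|imm=0:11 = 0x2000; little→ 00 20
line 2 (addi): pack op=0xe:5|rd=1:2|imm=335:9 = 0x734f; little→ 4f 73
line 3 (ldr): pack op=0x19:5|rd=1:2|rs=2:2|pad=0:7 = 0xcb00; little→ 00 cb
line 4 (call): pack op=0x4:5|imm=-6:11 = 0x27fa; little→ fa 27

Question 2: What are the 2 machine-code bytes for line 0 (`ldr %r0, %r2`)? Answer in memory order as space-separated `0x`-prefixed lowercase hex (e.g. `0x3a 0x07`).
0x00 0xc9

line 0 (ldr): pack op=0x19:5|rd=0:2|rs=2:2|pad=0:7 = 0xc900; little→ 00 c9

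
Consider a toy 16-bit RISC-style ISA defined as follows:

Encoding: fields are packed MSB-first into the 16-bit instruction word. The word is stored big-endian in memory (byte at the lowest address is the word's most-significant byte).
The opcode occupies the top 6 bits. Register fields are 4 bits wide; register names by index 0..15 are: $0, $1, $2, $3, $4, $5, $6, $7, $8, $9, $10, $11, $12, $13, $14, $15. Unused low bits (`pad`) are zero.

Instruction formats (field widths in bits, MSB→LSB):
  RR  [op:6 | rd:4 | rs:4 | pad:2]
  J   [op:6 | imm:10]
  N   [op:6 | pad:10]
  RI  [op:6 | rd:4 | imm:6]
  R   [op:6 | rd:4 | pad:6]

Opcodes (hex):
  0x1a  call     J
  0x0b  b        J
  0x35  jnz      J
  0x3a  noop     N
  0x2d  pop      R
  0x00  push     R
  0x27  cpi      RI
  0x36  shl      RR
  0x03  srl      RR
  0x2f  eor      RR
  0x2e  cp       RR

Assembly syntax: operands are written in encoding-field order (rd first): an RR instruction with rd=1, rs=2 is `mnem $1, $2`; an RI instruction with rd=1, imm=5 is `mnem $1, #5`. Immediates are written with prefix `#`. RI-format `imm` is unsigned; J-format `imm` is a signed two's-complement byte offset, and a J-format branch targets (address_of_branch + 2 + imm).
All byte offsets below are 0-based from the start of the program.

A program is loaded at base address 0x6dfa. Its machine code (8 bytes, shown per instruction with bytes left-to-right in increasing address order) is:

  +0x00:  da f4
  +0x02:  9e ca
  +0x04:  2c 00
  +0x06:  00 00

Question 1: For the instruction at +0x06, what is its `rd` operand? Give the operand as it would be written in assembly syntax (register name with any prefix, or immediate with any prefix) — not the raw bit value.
off 0x06: read 00 00 as big → 0x0000
  opcode bits[15:10]=0x0: push/R
  rd: (w>>6)&0xf=0x0 → $0

$0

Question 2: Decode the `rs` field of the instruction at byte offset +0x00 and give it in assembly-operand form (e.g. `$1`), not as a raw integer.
$13

+0x00: da f4 ⇒ word 0xdaf4 (big)
  op=0xdaf4>>10=0x36 ⇒ shl (RR)
  rd: (w>>6)&0xf=0xb → $11
  rs: (w>>2)&0xf=0xd → $13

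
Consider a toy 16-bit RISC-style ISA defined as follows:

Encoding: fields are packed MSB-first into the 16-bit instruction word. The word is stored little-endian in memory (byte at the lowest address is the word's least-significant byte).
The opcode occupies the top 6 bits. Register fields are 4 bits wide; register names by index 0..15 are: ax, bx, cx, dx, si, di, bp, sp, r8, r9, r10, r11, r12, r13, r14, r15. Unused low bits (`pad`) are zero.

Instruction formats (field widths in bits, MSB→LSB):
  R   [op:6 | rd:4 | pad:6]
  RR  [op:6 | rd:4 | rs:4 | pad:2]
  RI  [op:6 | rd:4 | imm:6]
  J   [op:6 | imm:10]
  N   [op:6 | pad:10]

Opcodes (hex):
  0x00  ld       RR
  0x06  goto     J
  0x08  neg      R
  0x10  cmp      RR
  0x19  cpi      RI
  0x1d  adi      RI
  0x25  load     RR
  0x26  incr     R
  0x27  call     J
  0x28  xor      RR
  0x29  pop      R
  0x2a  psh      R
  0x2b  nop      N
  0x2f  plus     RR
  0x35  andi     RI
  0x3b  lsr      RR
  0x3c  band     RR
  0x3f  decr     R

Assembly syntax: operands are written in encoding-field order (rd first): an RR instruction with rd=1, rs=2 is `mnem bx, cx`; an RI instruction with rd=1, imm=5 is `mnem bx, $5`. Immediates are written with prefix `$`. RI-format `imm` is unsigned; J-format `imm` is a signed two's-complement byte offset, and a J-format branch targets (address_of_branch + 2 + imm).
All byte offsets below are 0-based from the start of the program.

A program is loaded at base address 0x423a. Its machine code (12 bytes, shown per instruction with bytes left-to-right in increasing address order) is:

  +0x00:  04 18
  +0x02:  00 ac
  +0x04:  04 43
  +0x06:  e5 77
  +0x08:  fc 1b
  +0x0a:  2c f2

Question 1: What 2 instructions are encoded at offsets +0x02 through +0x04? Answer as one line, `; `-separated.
nop; cmp r12, bx

[02] 00 ac → 0xac00
  top 6b → 0x2b → nop [N]
[04] 04 43 → 0x4304
  top 6b → 0x10 → cmp [RR]
  rd@[9:6]=0xc ⇒ r12
  rs@[5:2]=0x1 ⇒ bx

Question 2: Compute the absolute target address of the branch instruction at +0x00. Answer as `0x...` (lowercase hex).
0x4240

@+00  little-endian(04 18) = 0x1804
  op=0x1804>>10=0x6 ⇒ goto (J)
  [9:0] imm=4 = $4
  target = base 0x423a + off 0x00 + 2 + imm 4 = 0x4240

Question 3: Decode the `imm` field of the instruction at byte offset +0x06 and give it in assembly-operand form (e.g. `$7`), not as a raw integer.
+0x06: e5 77 ⇒ word 0x77e5 (little)
  op=0x77e5>>10=0x1d ⇒ adi (RI)
  rd: (w>>6)&0xf=0xf → r15
  imm: (w>>0)&0x3f=0x25 → $37

$37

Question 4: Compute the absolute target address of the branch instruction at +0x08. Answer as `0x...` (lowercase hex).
0x4240

[08] fc 1b → 0x1bfc
  opcode bits[15:10]=0x6: goto/J
  imm@[9:0]=0x3fc (s10→-4) ⇒ $-4
  target = base 0x423a + off 0x08 + 2 + imm -4 = 0x4240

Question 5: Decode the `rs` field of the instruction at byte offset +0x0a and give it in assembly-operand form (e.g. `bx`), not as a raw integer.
[0a] 2c f2 → 0xf22c
  op=0xf22c>>10=0x3c ⇒ band (RR)
  rd@[9:6]=0x8 ⇒ r8
  rs@[5:2]=0xb ⇒ r11

r11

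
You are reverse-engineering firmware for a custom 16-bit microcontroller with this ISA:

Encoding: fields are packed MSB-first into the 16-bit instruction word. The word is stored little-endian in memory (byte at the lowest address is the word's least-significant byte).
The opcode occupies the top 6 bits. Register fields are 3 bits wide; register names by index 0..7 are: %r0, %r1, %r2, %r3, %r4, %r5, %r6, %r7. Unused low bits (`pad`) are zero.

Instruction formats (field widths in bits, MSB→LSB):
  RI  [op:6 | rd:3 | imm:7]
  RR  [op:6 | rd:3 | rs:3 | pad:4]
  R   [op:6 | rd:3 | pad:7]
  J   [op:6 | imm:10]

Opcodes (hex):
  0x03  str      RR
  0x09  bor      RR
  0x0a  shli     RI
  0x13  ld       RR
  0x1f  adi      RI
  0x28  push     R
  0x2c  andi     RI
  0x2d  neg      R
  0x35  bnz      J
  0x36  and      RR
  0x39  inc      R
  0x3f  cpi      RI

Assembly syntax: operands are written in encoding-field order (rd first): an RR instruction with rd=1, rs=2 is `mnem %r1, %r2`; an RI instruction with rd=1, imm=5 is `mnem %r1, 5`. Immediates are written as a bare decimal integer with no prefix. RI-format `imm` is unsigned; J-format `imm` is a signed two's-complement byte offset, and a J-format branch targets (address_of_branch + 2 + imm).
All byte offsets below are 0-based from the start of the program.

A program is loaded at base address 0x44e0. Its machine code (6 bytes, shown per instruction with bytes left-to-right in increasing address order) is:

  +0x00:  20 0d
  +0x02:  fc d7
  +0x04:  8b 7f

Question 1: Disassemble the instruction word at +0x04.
off 0x04: read 8b 7f as little → 0x7f8b
  opcode bits[15:10]=0x1f: adi/RI
  [9:7] rd=7 = %r7
  [6:0] imm=11 = 11

adi %r7, 11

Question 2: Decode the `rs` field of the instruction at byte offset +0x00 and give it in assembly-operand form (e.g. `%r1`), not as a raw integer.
%r2

off 0x00: read 20 0d as little → 0x0d20
  opcode bits[15:10]=0x3: str/RR
  rd: (w>>7)&0x7=0x2 → %r2
  rs: (w>>4)&0x7=0x2 → %r2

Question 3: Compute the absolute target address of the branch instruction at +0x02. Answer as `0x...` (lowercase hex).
0x44e0

@+02  little-endian(fc d7) = 0xd7fc
  top 6b → 0x35 → bnz [J]
  [9:0] imm=1020 (s10→-4) = -4
  target = base 0x44e0 + off 0x02 + 2 + imm -4 = 0x44e0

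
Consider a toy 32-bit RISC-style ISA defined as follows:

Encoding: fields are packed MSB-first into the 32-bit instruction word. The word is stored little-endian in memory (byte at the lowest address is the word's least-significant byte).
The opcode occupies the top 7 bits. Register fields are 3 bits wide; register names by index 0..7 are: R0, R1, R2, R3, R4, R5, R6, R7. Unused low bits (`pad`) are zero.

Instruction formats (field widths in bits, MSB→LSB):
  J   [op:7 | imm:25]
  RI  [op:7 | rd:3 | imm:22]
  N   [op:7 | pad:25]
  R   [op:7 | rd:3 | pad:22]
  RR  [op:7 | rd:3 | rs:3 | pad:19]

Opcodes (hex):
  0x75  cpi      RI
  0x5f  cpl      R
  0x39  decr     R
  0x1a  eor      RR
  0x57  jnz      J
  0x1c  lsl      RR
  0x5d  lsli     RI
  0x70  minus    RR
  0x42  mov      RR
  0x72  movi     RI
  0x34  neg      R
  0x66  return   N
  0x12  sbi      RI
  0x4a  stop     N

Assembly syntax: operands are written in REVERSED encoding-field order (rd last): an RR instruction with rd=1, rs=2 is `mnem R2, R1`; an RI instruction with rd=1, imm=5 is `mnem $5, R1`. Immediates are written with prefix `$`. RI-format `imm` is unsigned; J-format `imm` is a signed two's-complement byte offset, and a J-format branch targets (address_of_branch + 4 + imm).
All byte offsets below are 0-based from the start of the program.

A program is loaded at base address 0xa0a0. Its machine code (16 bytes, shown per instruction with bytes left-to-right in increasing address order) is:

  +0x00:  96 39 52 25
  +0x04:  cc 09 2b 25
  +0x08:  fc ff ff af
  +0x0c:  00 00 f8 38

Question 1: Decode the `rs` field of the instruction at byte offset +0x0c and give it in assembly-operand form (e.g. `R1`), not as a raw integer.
+0x0c: 00 00 f8 38 ⇒ word 0x38f80000 (little)
  op=0x38f80000>>25=0x1c ⇒ lsl (RR)
  rd: (w>>22)&0x7=0x3 → R3
  rs: (w>>19)&0x7=0x7 → R7

R7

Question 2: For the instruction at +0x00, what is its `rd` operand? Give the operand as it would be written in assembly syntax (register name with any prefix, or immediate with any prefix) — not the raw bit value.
off 0x00: read 96 39 52 25 as little → 0x25523996
  op=0x25523996>>25=0x12 ⇒ sbi (RI)
  rd: (w>>22)&0x7=0x5 → R5
  imm: (w>>0)&0x3fffff=0x123996 → $1194390

R5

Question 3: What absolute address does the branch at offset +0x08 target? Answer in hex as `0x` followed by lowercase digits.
0xa0a8

+0x08: fc ff ff af ⇒ word 0xaffffffc (little)
  opcode bits[31:25]=0x57: jnz/J
  imm@[24:0]=0x1fffffc (s25→-4) ⇒ $-4
  target = base 0xa0a0 + off 0x08 + 4 + imm -4 = 0xa0a8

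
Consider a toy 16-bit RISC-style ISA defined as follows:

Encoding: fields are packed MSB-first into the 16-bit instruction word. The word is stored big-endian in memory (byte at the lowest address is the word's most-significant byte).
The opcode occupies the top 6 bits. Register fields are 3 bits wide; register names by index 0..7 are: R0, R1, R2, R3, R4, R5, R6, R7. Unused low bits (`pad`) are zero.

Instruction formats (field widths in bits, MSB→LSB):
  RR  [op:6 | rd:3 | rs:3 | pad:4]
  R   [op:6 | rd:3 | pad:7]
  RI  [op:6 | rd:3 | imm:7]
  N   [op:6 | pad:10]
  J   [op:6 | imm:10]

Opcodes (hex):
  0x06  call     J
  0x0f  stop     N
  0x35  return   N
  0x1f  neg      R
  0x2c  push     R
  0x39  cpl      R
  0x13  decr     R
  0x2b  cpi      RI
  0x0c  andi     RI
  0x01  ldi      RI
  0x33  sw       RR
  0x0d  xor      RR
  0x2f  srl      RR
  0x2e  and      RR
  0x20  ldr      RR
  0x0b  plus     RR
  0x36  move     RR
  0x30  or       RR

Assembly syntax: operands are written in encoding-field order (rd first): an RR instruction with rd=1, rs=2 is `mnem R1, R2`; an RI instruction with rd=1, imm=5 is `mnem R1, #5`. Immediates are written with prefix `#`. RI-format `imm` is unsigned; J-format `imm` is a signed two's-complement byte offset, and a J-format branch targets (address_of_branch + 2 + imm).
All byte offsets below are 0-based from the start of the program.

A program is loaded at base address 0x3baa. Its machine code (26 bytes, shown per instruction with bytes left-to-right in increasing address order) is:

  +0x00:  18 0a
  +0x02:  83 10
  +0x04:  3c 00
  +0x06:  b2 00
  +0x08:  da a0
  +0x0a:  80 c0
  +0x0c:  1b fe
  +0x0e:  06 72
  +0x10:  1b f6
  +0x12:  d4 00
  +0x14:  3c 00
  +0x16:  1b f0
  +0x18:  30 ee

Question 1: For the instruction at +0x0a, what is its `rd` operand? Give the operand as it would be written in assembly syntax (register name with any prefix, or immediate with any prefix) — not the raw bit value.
R1

@+0a  big-endian(80 c0) = 0x80c0
  opcode bits[15:10]=0x20: ldr/RR
  [9:7] rd=1 = R1
  [6:4] rs=4 = R4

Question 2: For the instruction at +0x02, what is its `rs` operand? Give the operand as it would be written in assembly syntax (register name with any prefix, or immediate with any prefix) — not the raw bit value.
@+02  big-endian(83 10) = 0x8310
  top 6b → 0x20 → ldr [RR]
  [9:7] rd=6 = R6
  [6:4] rs=1 = R1

R1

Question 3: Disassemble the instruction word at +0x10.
call #-10

+0x10: 1b f6 ⇒ word 0x1bf6 (big)
  top 6b → 0x6 → call [J]
  imm@[9:0]=0x3f6 (s10→-10) ⇒ #-10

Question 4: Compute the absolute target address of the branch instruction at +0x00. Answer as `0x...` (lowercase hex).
0x3bb6

off 0x00: read 18 0a as big → 0x180a
  top 6b → 0x6 → call [J]
  [9:0] imm=10 = #10
  target = base 0x3baa + off 0x00 + 2 + imm 10 = 0x3bb6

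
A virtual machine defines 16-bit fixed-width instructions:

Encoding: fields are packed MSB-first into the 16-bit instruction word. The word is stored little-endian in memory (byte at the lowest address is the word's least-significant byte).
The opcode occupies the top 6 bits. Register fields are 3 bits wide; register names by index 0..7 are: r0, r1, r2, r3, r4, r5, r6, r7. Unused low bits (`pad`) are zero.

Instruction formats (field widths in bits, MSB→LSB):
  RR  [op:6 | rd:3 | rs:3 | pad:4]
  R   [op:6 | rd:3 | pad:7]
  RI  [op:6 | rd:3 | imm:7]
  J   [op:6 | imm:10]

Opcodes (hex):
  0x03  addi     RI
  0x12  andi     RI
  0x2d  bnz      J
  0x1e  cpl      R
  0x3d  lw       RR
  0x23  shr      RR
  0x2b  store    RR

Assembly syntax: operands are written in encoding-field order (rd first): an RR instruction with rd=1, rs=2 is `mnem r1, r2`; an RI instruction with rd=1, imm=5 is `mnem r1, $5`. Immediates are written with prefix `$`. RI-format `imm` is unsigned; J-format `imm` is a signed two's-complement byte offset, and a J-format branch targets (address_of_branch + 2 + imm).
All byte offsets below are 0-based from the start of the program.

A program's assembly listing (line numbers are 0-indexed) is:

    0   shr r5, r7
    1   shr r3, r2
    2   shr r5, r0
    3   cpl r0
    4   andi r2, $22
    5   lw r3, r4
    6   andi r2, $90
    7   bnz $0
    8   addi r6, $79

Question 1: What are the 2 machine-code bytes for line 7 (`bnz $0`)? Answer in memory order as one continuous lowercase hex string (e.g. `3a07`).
00b4

line 7 (bnz): pack op=0x2d:6|imm=0:10 = 0xb400; little→ 00 b4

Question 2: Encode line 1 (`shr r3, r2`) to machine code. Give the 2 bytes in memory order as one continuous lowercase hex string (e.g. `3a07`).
1. shr fields op=0x23:6|rd=3:3|rs=2:3|pad=0:4 → word 8da0h → a0 8d

a08d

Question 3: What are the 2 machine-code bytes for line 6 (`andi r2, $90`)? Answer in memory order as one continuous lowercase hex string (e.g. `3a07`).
line 6 (andi): pack op=0x12:6|rd=2:3|imm=90:7 = 0x495a; little→ 5a 49

5a49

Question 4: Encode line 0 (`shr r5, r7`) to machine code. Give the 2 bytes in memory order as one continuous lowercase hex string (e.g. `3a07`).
line 0 (shr): pack op=0x23:6|rd=5:3|rs=7:3|pad=0:4 = 0x8ef0; little→ f0 8e

f08e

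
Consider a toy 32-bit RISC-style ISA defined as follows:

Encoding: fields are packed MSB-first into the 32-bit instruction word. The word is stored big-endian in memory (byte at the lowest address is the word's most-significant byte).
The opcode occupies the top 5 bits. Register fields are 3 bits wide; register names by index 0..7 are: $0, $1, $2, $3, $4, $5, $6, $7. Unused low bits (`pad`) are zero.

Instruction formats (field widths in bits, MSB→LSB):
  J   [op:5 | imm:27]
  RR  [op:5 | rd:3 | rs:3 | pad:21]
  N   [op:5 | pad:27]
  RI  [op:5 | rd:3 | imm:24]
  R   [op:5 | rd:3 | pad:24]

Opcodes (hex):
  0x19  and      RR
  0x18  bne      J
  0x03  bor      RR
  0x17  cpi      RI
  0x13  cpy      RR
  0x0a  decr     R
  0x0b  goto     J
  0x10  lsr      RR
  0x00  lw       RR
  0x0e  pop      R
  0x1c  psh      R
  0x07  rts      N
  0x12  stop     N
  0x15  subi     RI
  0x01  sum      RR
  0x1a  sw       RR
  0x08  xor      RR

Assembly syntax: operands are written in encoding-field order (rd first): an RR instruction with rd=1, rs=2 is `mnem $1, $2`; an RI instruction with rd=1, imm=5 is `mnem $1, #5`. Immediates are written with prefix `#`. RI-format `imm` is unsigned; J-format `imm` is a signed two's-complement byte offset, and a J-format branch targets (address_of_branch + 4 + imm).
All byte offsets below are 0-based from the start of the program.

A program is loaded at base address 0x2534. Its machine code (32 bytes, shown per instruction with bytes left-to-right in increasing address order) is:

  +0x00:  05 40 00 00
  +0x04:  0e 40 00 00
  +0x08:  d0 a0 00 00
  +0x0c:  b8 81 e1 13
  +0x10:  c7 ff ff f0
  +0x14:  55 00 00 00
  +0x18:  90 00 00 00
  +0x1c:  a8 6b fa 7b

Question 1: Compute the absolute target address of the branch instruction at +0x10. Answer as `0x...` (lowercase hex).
[10] c7 ff ff f0 → 0xc7fffff0
  opcode bits[31:27]=0x18: bne/J
  imm@[26:0]=0x7fffff0 (s27→-16) ⇒ #-16
  target = base 0x2534 + off 0x10 + 4 + imm -16 = 0x2538

0x2538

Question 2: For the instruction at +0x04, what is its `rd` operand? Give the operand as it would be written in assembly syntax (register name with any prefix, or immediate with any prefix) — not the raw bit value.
$6

off 0x04: read 0e 40 00 00 as big → 0x0e400000
  op=0x0e400000>>27=0x1 ⇒ sum (RR)
  [26:24] rd=6 = $6
  [23:21] rs=2 = $2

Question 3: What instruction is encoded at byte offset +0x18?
stop

@+18  big-endian(90 00 00 00) = 0x90000000
  top 5b → 0x12 → stop [N]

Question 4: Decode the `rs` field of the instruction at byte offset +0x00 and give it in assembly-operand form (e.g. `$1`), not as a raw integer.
$2

@+00  big-endian(05 40 00 00) = 0x05400000
  top 5b → 0x0 → lw [RR]
  rd@[26:24]=0x5 ⇒ $5
  rs@[23:21]=0x2 ⇒ $2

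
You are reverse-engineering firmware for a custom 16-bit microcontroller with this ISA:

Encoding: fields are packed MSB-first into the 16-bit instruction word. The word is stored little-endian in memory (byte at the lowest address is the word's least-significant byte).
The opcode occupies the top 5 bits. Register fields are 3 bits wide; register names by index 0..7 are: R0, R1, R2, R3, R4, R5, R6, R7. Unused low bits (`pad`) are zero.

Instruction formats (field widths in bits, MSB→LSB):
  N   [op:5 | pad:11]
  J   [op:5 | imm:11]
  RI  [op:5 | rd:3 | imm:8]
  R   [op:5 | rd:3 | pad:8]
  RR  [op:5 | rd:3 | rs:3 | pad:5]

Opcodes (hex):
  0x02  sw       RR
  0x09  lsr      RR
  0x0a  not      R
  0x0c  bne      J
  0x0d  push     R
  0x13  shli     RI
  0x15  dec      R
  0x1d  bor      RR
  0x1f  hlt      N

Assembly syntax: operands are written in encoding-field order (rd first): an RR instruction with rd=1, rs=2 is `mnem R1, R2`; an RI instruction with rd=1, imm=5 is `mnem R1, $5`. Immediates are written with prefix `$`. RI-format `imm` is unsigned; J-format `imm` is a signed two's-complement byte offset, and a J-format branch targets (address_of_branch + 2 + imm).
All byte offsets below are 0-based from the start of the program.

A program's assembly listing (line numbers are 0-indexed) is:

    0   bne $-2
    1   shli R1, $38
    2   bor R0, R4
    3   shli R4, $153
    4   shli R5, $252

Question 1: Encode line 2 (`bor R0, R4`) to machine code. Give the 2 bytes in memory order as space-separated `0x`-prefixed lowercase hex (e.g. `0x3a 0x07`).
2. bor fields op=0x1d:5|rd=0:3|rs=4:3|pad=0:5 → word e880h → 80 e8

0x80 0xe8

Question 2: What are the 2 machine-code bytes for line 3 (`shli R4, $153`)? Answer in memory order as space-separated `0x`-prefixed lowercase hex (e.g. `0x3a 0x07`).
3. shli fields op=0x13:5|rd=4:3|imm=153:8 → word 9c99h → 99 9c

0x99 0x9c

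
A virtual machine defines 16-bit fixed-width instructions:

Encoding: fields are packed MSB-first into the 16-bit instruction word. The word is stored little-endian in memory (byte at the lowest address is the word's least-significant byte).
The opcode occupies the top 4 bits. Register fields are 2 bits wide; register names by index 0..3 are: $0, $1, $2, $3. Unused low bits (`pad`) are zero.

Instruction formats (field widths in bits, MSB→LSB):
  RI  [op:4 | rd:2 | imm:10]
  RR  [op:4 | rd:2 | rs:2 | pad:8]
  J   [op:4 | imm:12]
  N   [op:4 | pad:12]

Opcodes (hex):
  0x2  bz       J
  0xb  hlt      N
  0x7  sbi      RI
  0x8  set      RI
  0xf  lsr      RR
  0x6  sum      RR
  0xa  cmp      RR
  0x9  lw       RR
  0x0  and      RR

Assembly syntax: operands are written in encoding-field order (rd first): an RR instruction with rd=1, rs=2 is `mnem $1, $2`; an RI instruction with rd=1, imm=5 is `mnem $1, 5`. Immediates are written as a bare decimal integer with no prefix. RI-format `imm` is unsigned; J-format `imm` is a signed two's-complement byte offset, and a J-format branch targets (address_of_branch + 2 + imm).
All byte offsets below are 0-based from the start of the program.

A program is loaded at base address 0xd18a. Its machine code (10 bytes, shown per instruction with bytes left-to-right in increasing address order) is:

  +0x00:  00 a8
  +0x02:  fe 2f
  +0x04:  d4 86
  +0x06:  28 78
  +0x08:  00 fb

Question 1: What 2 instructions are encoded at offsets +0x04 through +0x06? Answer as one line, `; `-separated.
off 0x04: read d4 86 as little → 0x86d4
  top 4b → 0x8 → set [RI]
  rd@[11:10]=0x1 ⇒ $1
  imm@[9:0]=0x2d4 ⇒ 724
off 0x06: read 28 78 as little → 0x7828
  top 4b → 0x7 → sbi [RI]
  rd@[11:10]=0x2 ⇒ $2
  imm@[9:0]=0x28 ⇒ 40

set $1, 724; sbi $2, 40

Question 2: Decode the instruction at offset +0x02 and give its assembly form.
[02] fe 2f → 0x2ffe
  op=0x2ffe>>12=0x2 ⇒ bz (J)
  [11:0] imm=4094 (s12→-2) = -2

bz -2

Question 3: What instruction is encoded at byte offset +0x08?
+0x08: 00 fb ⇒ word 0xfb00 (little)
  op=0xfb00>>12=0xf ⇒ lsr (RR)
  [11:10] rd=2 = $2
  [9:8] rs=3 = $3

lsr $2, $3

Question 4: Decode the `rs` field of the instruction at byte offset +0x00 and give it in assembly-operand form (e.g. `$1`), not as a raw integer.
@+00  little-endian(00 a8) = 0xa800
  top 4b → 0xa → cmp [RR]
  rd: (w>>10)&0x3=0x2 → $2
  rs: (w>>8)&0x3=0x0 → $0

$0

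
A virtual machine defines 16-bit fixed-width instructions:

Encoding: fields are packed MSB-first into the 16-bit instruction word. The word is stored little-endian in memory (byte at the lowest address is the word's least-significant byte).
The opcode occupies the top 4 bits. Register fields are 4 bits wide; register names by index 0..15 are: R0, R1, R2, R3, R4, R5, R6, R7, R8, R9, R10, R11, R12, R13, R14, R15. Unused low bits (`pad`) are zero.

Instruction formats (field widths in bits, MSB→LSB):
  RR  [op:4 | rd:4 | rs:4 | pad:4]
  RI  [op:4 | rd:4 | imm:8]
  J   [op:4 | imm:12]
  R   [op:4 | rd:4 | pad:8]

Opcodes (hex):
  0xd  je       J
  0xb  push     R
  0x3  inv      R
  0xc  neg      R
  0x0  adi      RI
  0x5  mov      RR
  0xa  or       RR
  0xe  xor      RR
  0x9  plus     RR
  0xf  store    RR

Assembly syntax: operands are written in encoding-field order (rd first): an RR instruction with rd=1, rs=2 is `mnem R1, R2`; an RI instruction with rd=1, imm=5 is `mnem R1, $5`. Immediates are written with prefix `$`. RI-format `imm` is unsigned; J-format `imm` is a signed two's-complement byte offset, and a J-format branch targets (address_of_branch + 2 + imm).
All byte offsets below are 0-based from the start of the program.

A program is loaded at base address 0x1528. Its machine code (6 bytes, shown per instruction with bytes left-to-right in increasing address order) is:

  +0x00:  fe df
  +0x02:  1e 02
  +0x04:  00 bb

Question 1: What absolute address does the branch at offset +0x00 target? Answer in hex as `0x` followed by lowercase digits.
[00] fe df → 0xdffe
  op=0xdffe>>12=0xd ⇒ je (J)
  imm@[11:0]=0xffe (s12→-2) ⇒ $-2
  target = base 0x1528 + off 0x00 + 2 + imm -2 = 0x1528

0x1528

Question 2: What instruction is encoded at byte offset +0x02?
adi R2, $30

+0x02: 1e 02 ⇒ word 0x021e (little)
  opcode bits[15:12]=0x0: adi/RI
  rd@[11:8]=0x2 ⇒ R2
  imm@[7:0]=0x1e ⇒ $30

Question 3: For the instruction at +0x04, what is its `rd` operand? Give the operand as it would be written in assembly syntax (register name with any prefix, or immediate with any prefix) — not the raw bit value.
R11

@+04  little-endian(00 bb) = 0xbb00
  opcode bits[15:12]=0xb: push/R
  [11:8] rd=11 = R11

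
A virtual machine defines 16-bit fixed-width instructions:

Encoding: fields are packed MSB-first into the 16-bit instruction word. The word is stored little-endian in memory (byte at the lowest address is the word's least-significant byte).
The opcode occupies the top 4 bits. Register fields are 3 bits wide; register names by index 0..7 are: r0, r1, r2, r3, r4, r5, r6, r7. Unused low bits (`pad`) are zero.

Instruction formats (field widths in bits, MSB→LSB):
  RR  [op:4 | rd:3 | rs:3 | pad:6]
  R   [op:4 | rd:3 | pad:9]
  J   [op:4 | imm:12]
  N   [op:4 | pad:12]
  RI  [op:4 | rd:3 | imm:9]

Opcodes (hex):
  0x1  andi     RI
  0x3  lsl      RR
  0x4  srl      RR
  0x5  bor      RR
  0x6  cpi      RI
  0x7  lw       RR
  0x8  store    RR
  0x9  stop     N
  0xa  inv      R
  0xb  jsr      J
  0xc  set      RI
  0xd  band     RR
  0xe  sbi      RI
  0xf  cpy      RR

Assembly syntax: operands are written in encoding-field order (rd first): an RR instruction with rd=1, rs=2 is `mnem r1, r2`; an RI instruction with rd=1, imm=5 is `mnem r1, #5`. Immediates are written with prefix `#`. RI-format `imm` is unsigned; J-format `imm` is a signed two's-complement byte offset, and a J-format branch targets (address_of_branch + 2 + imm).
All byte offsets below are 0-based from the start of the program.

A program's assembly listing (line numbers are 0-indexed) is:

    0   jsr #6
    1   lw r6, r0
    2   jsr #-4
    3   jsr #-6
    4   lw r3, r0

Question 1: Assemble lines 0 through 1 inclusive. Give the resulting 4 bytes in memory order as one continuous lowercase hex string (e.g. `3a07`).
L0: jsr op=0xb:4|imm=6:12 ⇒ 0xb006 ⇒ little 06 b0
L1: lw op=0x7:4|rd=6:3|rs=0:3|pad=0:6 ⇒ 0x7c00 ⇒ little 00 7c

06b0007c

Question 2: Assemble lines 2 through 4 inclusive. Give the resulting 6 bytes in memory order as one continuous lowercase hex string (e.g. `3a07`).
L2: jsr op=0xb:4|imm=-4:12 ⇒ 0xbffc ⇒ little fc bf
L3: jsr op=0xb:4|imm=-6:12 ⇒ 0xbffa ⇒ little fa bf
L4: lw op=0x7:4|rd=3:3|rs=0:3|pad=0:6 ⇒ 0x7600 ⇒ little 00 76

fcbffabf0076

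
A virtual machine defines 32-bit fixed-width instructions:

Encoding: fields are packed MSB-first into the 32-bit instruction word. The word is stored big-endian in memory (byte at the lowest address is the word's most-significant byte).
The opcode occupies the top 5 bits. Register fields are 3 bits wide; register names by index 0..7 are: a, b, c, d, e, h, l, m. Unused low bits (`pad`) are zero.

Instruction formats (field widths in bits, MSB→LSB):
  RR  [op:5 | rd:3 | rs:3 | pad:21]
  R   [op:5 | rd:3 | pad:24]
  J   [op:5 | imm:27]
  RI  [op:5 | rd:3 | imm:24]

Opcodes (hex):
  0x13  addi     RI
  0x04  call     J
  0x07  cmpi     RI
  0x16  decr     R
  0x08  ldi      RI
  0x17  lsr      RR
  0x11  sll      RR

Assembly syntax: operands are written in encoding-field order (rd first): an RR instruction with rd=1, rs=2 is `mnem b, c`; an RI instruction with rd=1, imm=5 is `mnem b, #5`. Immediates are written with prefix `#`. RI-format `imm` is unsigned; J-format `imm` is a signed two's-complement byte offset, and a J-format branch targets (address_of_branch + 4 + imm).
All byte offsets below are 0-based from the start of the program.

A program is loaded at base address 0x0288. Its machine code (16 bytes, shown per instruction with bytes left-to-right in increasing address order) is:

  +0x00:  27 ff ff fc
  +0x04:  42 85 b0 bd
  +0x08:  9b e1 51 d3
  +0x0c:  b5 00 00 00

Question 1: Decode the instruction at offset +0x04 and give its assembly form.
ldi c, #8761533

+0x04: 42 85 b0 bd ⇒ word 0x4285b0bd (big)
  opcode bits[31:27]=0x8: ldi/RI
  rd: (w>>24)&0x7=0x2 → c
  imm: (w>>0)&0xffffff=0x85b0bd → #8761533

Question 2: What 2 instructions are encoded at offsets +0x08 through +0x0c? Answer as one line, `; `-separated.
+0x08: 9b e1 51 d3 ⇒ word 0x9be151d3 (big)
  opcode bits[31:27]=0x13: addi/RI
  [26:24] rd=3 = d
  [23:0] imm=14766547 = #14766547
+0x0c: b5 00 00 00 ⇒ word 0xb5000000 (big)
  opcode bits[31:27]=0x16: decr/R
  [26:24] rd=5 = h

addi d, #14766547; decr h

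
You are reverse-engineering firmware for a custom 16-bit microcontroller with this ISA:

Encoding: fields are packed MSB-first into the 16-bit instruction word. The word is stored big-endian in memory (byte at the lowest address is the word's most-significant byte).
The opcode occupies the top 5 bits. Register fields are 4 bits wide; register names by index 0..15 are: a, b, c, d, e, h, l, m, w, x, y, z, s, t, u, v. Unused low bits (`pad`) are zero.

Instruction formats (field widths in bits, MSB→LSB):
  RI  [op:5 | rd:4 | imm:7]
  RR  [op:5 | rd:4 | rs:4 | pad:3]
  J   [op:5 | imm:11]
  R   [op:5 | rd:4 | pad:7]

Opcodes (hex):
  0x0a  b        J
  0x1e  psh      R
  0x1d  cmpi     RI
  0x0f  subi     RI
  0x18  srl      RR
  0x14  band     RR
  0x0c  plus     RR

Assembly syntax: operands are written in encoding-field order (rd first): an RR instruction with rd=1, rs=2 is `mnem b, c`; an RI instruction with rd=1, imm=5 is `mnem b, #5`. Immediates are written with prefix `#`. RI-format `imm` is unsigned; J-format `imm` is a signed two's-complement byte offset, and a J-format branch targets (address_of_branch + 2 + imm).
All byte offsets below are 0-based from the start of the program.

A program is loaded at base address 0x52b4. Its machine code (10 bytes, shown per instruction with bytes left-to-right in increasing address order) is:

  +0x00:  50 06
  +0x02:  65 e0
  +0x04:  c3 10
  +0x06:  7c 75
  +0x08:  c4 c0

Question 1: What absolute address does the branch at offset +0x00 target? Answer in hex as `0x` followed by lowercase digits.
0x52bc

+0x00: 50 06 ⇒ word 0x5006 (big)
  op=0x5006>>11=0xa ⇒ b (J)
  imm@[10:0]=0x6 ⇒ #6
  target = base 0x52b4 + off 0x00 + 2 + imm 6 = 0x52bc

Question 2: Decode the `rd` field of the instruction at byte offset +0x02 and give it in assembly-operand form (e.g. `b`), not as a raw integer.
z

+0x02: 65 e0 ⇒ word 0x65e0 (big)
  opcode bits[15:11]=0xc: plus/RR
  [10:7] rd=11 = z
  [6:3] rs=12 = s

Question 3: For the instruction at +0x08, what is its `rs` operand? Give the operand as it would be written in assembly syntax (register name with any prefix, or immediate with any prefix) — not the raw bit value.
w

off 0x08: read c4 c0 as big → 0xc4c0
  op=0xc4c0>>11=0x18 ⇒ srl (RR)
  rd: (w>>7)&0xf=0x9 → x
  rs: (w>>3)&0xf=0x8 → w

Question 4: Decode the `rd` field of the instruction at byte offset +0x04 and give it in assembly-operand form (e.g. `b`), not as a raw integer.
l

off 0x04: read c3 10 as big → 0xc310
  op=0xc310>>11=0x18 ⇒ srl (RR)
  rd@[10:7]=0x6 ⇒ l
  rs@[6:3]=0x2 ⇒ c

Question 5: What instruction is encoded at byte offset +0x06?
subi w, #117

+0x06: 7c 75 ⇒ word 0x7c75 (big)
  opcode bits[15:11]=0xf: subi/RI
  rd@[10:7]=0x8 ⇒ w
  imm@[6:0]=0x75 ⇒ #117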